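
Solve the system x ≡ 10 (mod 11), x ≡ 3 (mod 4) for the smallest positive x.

43

x ≡ 3 (mod 4) gives x ∈ {3, 7, 11, 15, 19, 23, 27, 31, …}.
The first of these with x mod 11 = 10 is 43.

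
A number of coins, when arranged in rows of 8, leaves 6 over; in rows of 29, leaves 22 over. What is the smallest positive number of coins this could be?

22

Since 29·5 ≡ 1 (mod 8), take x = 22 + 29·((6−22)·5 mod 8) = 22 + 29·0 = 22.
Check: 22 mod 8 = 6, 22 mod 29 = 22.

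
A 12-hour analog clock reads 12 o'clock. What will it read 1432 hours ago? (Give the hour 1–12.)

8

1432 mod 12 = 4 (since 119·12 = 1428).
12 − 4 → 8 on a 12-hour dial.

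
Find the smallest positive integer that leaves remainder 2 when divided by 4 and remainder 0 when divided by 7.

14

Since 7·3 ≡ 1 (mod 4), take x = 0 + 7·((2−0)·3 mod 4) = 0 + 7·2 = 14.
Check: 14 mod 4 = 2, 14 mod 7 = 0.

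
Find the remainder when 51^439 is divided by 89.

By repeated squaring mod 89: 51^1≡51, 51^2≡20, 51^4≡44, 51^8≡67, 51^16≡39, 51^32≡8, 51^64≡64, 51^128≡2, 51^256≡4.
Since 439 = 1 + 2 + 4 + 16 + 32 + 128 + 256 in binary, 51^439 ≡ 51·20·44·39·8·2·4 ≡ 7 (mod 89).

7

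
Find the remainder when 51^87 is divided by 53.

35

By repeated squaring mod 53: 51^1≡51, 51^2≡4, 51^4≡16, 51^8≡44, 51^16≡28, 51^32≡42, 51^64≡15.
87 = 1 + 2 + 4 + 16 + 64, so 51^87 ≡ 51·4·16·28·15 ≡ 35 (mod 53).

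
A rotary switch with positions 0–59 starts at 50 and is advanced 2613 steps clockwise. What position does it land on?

23

Dividing 2613 by 60 gives quotient 43 and remainder 33.
(50 + 33) mod 60 = 23.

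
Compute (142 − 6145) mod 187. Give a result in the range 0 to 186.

168

Dividing 6145 by 187 gives quotient 32 and remainder 161.
(142 − 161) mod 187 = 168.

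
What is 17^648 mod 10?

1

Powers of 7 mod 10 repeat with period 4: 7, 9, 3, 1.
648 leaves remainder 0 on division by 4, so 17^648 ends in 1.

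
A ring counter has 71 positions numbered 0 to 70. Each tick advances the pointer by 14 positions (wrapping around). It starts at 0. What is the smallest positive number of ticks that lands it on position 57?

70

The inverse of 14 mod 71 is 66 (since 14·66 = 924 ≡ 1).
Multiplying both sides by 66: x ≡ 66·57 = 3762 ≡ 70 (mod 71).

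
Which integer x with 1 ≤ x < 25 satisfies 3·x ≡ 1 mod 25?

25 = 8·3 + 1
3 = 3·1 + 0
Back-substituting gives 3·17 ≡ 1 (mod 25).

17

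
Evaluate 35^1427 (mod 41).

Square-and-reduce mod 41: 35^1≡35, 35^2≡36, 35^4≡25, 35^8≡10, 35^16≡18, 35^32≡37, 35^64≡16, 35^128≡10, 35^256≡18, 35^512≡37, 35^1024≡16.
Since 1427 = 1 + 2 + 16 + 128 + 256 + 1024 in binary, 35^1427 ≡ 35·36·18·10·18·16 ≡ 29 (mod 41).

29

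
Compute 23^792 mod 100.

21

By repeated squaring mod 100: 23^1≡23, 23^2≡29, 23^4≡41, 23^8≡81, 23^16≡61, 23^32≡21, 23^64≡41, 23^128≡81, 23^256≡61, 23^512≡21.
792 = 8 + 16 + 256 + 512, so 23^792 ≡ 81·61·61·21 ≡ 21 (mod 100).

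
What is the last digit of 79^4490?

Powers of 9 mod 10 repeat with period 2: 9, 1.
4490 mod 2 = 0, so the last digit matches 9^2 = 1.

1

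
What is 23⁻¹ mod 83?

65

23·65 = 1495 = 18·83 + 1, so 23⁻¹ ≡ 65 (mod 83).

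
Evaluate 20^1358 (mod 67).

Successive squares of 20 mod 67: 20^1≡20, 20^2≡65, 20^4≡4, 20^8≡16, 20^16≡55, 20^32≡10, 20^64≡33, 20^128≡17, 20^256≡21, 20^512≡39, 20^1024≡47.
1358 = 2 + 4 + 8 + 64 + 256 + 1024, so 20^1358 ≡ 65·4·16·33·21·47 ≡ 54 (mod 67).

54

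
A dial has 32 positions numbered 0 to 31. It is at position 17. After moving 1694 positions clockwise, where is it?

1694 − 52·32 = 30, so 1694 ≡ 30 (mod 32).
(17 + 30) mod 32 = 15.

15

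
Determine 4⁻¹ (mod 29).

4·22 = 88 = 3·29 + 1, so 4⁻¹ ≡ 22 (mod 29).

22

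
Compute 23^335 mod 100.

7

By repeated squaring mod 100: 23^1≡23, 23^2≡29, 23^4≡41, 23^8≡81, 23^16≡61, 23^32≡21, 23^64≡41, 23^128≡81, 23^256≡61.
Since 335 = 1 + 2 + 4 + 8 + 64 + 256 in binary, 23^335 ≡ 23·29·41·81·41·61 ≡ 7 (mod 100).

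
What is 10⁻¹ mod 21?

19

21 = 2·10 + 1
10 = 10·1 + 0
Back-substituting gives 10·19 ≡ 1 (mod 21).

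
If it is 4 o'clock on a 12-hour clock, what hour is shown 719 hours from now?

3

Dividing 719 by 12 gives quotient 59 and remainder 11.
4 + 11 → 3 on a 12-hour dial.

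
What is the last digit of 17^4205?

7

Powers of 7 mod 10 repeat with period 4: 7, 9, 3, 1.
4205 mod 4 = 1, so the last digit matches 7^1 = 7.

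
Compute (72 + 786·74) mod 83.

53

786·74 = 58164.
Dividing 58164 by 83 gives quotient 700 and remainder 64.
(72 + 64) mod 83 = 53.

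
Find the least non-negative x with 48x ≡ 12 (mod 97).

The inverse of 48 mod 97 is 95 (since 48·95 = 4560 ≡ 1).
Multiplying both sides by 95: x ≡ 95·12 = 1140 ≡ 73 (mod 97).

73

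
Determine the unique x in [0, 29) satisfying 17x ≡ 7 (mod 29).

26

17⁻¹ ≡ 12 (mod 29) because 17·12 = 204 = 7·29 + 1.
So x ≡ 12·7 = 84 ≡ 26 (mod 29).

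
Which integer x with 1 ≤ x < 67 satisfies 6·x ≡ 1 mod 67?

56

6·56 = 336 = 5·67 + 1, so 6⁻¹ ≡ 56 (mod 67).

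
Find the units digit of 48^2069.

8

The units digit of 48^n cycles with period 4: 8, 4, 2, 6, …
2069 mod 4 = 1, so the last digit matches 8^1 = 8.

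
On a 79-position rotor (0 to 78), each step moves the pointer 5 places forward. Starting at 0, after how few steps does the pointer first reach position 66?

5⁻¹ ≡ 16 (mod 79) because 5·16 = 80 = 1·79 + 1.
So x ≡ 16·66 = 1056 ≡ 29 (mod 79).

29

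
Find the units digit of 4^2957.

4

Last digits of 4^n: 4, 6 (period 2).
2957 leaves remainder 1 on division by 2, so 4^2957 ends in 4.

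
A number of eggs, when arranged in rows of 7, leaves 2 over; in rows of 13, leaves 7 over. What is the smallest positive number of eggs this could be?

x ≡ 2 (mod 7) gives x ∈ {2, 9, 16, 23, 30, 37, 44, 51, …}.
The first of these with x mod 13 = 7 is 72.

72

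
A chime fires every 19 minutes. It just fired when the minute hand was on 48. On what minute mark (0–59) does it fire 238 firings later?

10

238·19 = 4522.
Dividing 4522 by 60 gives quotient 75 and remainder 22.
(48 + 22) mod 60 = 10.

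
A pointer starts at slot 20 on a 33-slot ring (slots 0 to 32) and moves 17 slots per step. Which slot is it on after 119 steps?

30

119·17 = 2023.
Dividing 2023 by 33 gives quotient 61 and remainder 10.
(20 + 10) mod 33 = 30.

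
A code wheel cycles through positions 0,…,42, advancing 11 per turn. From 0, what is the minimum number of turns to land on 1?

4

11⁻¹ ≡ 4 (mod 43) because 11·4 = 44 = 1·43 + 1.
So x ≡ 4·1 = 4 ≡ 4 (mod 43).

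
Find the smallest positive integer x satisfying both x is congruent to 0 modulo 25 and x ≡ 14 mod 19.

375

Since 19·4 ≡ 1 (mod 25), take x = 14 + 19·((0−14)·4 mod 25) = 14 + 19·19 = 375.
Check: 375 mod 25 = 0, 375 mod 19 = 14.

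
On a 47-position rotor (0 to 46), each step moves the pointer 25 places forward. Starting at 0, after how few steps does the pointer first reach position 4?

The inverse of 25 mod 47 is 32 (since 25·32 = 800 ≡ 1).
Multiplying both sides by 32: x ≡ 32·4 = 128 ≡ 34 (mod 47).
Check: 25·34 = 850 = 18·47 + 4.

34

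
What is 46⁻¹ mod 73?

27

46·27 = 1242 = 17·73 + 1, so 46⁻¹ ≡ 27 (mod 73).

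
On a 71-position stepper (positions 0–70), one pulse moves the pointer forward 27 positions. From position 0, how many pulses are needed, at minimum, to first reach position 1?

50

71 = 2·27 + 17
27 = 1·17 + 10
17 = 1·10 + 7
10 = 1·7 + 3
7 = 2·3 + 1
3 = 3·1 + 0
Back-substituting gives 27·50 ≡ 1 (mod 71).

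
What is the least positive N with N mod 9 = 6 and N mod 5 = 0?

15

x ≡ 0 (mod 5) gives x ∈ {0, 5, 10, 15}.
The first of these with x mod 9 = 6 is 15.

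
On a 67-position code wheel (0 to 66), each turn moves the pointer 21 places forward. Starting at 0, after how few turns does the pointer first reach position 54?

21⁻¹ ≡ 16 (mod 67) because 21·16 = 336 = 5·67 + 1.
Multiplying both sides by 16: x ≡ 16·54 = 864 ≡ 60 (mod 67).

60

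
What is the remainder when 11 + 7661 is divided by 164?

7661 − 46·164 = 117, so 7661 ≡ 117 (mod 164).
(11 + 117) mod 164 = 128.

128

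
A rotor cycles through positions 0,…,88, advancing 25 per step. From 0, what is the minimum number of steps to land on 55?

The inverse of 25 mod 89 is 57 (since 25·57 = 1425 ≡ 1).
So x ≡ 57·55 = 3135 ≡ 20 (mod 89).
Check: 25·20 = 500 = 5·89 + 55.

20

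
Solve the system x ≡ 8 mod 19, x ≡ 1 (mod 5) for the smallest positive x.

46

x ≡ 1 (mod 5) gives x ∈ {1, 6, 11, 16, 21, 26, 31, 36, …}.
The first of these with x mod 19 = 8 is 46.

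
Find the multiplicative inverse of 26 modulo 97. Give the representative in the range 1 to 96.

56

26·56 = 1456 = 15·97 + 1, so 26⁻¹ ≡ 56 (mod 97).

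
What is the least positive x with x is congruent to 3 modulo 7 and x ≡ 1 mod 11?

45

Since 11·2 ≡ 1 (mod 7), take x = 1 + 11·((3−1)·2 mod 7) = 1 + 11·4 = 45.
Check: 45 mod 7 = 3, 45 mod 11 = 1.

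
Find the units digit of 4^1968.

6

Last digits of 4^n: 4, 6 (period 2).
1968 mod 2 = 0, so the last digit matches 4^2 = 6.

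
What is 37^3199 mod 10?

3

The units digit of 37^n cycles with period 4: 7, 9, 3, 1, …
3199 leaves remainder 3 on division by 4, so 37^3199 ends in 3.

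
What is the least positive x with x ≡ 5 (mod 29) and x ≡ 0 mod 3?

x ≡ 0 (mod 3) gives x ∈ {0, 3, 6, 9, 12, 15, 18, 21, …}.
The first of these with x mod 29 = 5 is 63.

63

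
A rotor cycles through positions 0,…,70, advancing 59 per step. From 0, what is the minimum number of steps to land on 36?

68

The inverse of 59 mod 71 is 65 (since 59·65 = 3835 ≡ 1).
Multiplying both sides by 65: x ≡ 65·36 = 2340 ≡ 68 (mod 71).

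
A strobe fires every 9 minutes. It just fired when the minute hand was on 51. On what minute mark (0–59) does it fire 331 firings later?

30

331·9 = 2979.
2979 mod 60 = 39 (since 49·60 = 2940).
(51 + 39) mod 60 = 30.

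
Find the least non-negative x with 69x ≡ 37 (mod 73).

9

The inverse of 69 mod 73 is 18 (since 69·18 = 1242 ≡ 1).
Multiplying both sides by 18: x ≡ 18·37 = 666 ≡ 9 (mod 73).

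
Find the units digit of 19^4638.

1

The units digit of 19^n cycles with period 2: 9, 1, …
4638 leaves remainder 0 on division by 2, so 19^4638 ends in 1.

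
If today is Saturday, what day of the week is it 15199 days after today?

15199 mod 7 = 2 (since 2171·7 = 15197).
Saturday + 2 days → Monday.

Monday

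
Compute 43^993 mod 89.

41

By repeated squaring mod 89: 43^1≡43, 43^2≡69, 43^4≡44, 43^8≡67, 43^16≡39, 43^32≡8, 43^64≡64, 43^128≡2, 43^256≡4, 43^512≡16.
993 = 1 + 32 + 64 + 128 + 256 + 512, so 43^993 ≡ 43·8·64·2·4·16 ≡ 41 (mod 89).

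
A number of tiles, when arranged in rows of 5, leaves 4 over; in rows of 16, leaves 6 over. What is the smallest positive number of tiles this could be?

Since 16·1 ≡ 1 (mod 5), take x = 6 + 16·((4−6)·1 mod 5) = 6 + 16·3 = 54.
Check: 54 mod 5 = 4, 54 mod 16 = 6.

54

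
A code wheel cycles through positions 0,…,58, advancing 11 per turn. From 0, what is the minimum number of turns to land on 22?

The inverse of 11 mod 59 is 43 (since 11·43 = 473 ≡ 1).
Multiplying both sides by 43: x ≡ 43·22 = 946 ≡ 2 (mod 59).
Check: 11·2 = 22 = 0·59 + 22.

2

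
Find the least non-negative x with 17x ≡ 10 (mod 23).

6

The inverse of 17 mod 23 is 19 (since 17·19 = 323 ≡ 1).
So x ≡ 19·10 = 190 ≡ 6 (mod 23).
Check: 17·6 = 102 = 4·23 + 10.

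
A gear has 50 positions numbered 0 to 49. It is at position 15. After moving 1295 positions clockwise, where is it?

10

1295 = 25·50 + 45, so 1295 mod 50 = 45.
(15 + 45) mod 50 = 10.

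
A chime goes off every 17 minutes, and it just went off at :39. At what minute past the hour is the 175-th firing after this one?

175·17 = 2975.
2975 = 49·60 + 35, so 2975 mod 60 = 35.
(39 + 35) mod 60 = 14.

14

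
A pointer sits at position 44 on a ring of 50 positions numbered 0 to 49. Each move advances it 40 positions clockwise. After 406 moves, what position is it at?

406·40 = 16240.
16240 − 324·50 = 40, so 16240 ≡ 40 (mod 50).
(44 + 40) mod 50 = 34.

34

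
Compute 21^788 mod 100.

Square-and-reduce mod 100: 21^1≡21, 21^2≡41, 21^4≡81, 21^8≡61, 21^16≡21, 21^32≡41, 21^64≡81, 21^128≡61, 21^256≡21, 21^512≡41.
788 = 4 + 16 + 256 + 512, so 21^788 ≡ 81·21·21·41 ≡ 61 (mod 100).

61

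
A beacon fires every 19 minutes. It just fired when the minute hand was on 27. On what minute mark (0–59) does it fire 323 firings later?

323·19 = 6137.
6137 − 102·60 = 17, so 6137 ≡ 17 (mod 60).
(27 + 17) mod 60 = 44.

44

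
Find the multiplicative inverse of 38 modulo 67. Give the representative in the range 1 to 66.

30

67 = 1·38 + 29
38 = 1·29 + 9
29 = 3·9 + 2
9 = 4·2 + 1
2 = 2·1 + 0
Back-substituting gives 38·30 ≡ 1 (mod 67).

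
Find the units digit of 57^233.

Last digits of 7^n: 7, 9, 3, 1 (period 4).
233 mod 4 = 1, so the last digit matches 7^1 = 7.

7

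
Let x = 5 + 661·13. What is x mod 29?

661·13 = 8593.
8593 − 296·29 = 9, so 8593 ≡ 9 (mod 29).
(5 + 9) mod 29 = 14.

14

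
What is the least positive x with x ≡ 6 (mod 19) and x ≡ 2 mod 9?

x ≡ 2 (mod 9) gives x ∈ {2, 11, 20, 29, 38, 47, 56, 65, …}.
The first of these with x mod 19 = 6 is 101.

101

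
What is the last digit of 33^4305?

Powers of 3 mod 10 repeat with period 4: 3, 9, 7, 1.
4305 mod 4 = 1, so the last digit matches 3^1 = 3.

3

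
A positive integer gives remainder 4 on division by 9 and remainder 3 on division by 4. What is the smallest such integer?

x ≡ 3 (mod 4) gives x ∈ {3, 7, 11, 15, 19, 23, 27, 31}.
The first of these with x mod 9 = 4 is 31.

31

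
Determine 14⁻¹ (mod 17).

11

17 = 1·14 + 3
14 = 4·3 + 2
3 = 1·2 + 1
2 = 2·1 + 0
Back-substituting gives 14·11 ≡ 1 (mod 17).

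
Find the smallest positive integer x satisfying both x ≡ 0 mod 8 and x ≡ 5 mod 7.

x ≡ 5 (mod 7) gives x ∈ {5, 12, 19, 26, 33, 40}.
The first of these with x mod 8 = 0 is 40.

40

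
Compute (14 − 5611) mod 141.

5611 mod 141 = 112 (since 39·141 = 5499).
(14 − 112) mod 141 = 43.

43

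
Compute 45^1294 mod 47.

By repeated squaring mod 47: 45^1≡45, 45^2≡4, 45^4≡16, 45^8≡21, 45^16≡18, 45^32≡42, 45^64≡25, 45^128≡14, 45^256≡8, 45^512≡17, 45^1024≡7.
1294 = 2 + 4 + 8 + 256 + 1024, so 45^1294 ≡ 4·16·21·8·7 ≡ 17 (mod 47).

17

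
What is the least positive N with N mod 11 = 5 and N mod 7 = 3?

38

x ≡ 3 (mod 7) gives x ∈ {3, 10, 17, 24, 31, 38}.
The first of these with x mod 11 = 5 is 38.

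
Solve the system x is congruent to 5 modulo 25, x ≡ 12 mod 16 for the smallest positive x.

380

x ≡ 12 (mod 16) gives x ∈ {12, 28, 44, 60, 76, 92, 108, 124, …}.
The first of these with x mod 25 = 5 is 380.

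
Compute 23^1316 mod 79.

55

Successive squares of 23 mod 79: 23^1≡23, 23^2≡55, 23^4≡23, 23^8≡55, 23^16≡23, 23^32≡55, 23^64≡23, 23^128≡55, 23^256≡23, 23^512≡55, 23^1024≡23.
1316 = 4 + 32 + 256 + 1024, so 23^1316 ≡ 23·55·23·23 ≡ 55 (mod 79).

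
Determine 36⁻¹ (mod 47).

17

47 = 1·36 + 11
36 = 3·11 + 3
11 = 3·3 + 2
3 = 1·2 + 1
2 = 2·1 + 0
Back-substituting gives 36·17 ≡ 1 (mod 47).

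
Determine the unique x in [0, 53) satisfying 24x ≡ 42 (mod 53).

15

The inverse of 24 mod 53 is 42 (since 24·42 = 1008 ≡ 1).
Multiplying both sides by 42: x ≡ 42·42 = 1764 ≡ 15 (mod 53).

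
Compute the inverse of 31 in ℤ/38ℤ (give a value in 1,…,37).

38 = 1·31 + 7
31 = 4·7 + 3
7 = 2·3 + 1
3 = 3·1 + 0
Back-substituting gives 31·27 ≡ 1 (mod 38).

27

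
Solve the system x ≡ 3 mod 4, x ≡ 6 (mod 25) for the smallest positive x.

31

x ≡ 3 (mod 4) gives x ∈ {3, 7, 11, 15, 19, 23, 27, 31}.
The first of these with x mod 25 = 6 is 31.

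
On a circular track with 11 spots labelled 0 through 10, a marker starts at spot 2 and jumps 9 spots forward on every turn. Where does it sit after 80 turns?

80·9 = 720.
Dividing 720 by 11 gives quotient 65 and remainder 5.
(2 + 5) mod 11 = 7.

7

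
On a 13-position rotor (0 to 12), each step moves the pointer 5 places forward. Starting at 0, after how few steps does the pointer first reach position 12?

The inverse of 5 mod 13 is 8 (since 5·8 = 40 ≡ 1).
Multiplying both sides by 8: x ≡ 8·12 = 96 ≡ 5 (mod 13).

5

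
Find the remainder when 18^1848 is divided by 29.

Square-and-reduce mod 29: 18^1≡18, 18^2≡5, 18^4≡25, 18^8≡16, 18^16≡24, 18^32≡25, 18^64≡16, 18^128≡24, 18^256≡25, 18^512≡16, 18^1024≡24.
Since 1848 = 8 + 16 + 32 + 256 + 512 + 1024 in binary, 18^1848 ≡ 16·24·25·25·16·24 ≡ 1 (mod 29).

1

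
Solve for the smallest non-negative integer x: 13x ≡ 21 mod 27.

12

The inverse of 13 mod 27 is 25 (since 13·25 = 325 ≡ 1).
So x ≡ 25·21 = 525 ≡ 12 (mod 27).
Check: 13·12 = 156 = 5·27 + 21.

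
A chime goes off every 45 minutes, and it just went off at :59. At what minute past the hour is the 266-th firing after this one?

29

266·45 = 11970.
Dividing 11970 by 60 gives quotient 199 and remainder 30.
(59 + 30) mod 60 = 29.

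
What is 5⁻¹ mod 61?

5·49 = 245 = 4·61 + 1, so 5⁻¹ ≡ 49 (mod 61).

49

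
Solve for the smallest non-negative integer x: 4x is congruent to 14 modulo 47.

27

4⁻¹ ≡ 12 (mod 47) because 4·12 = 48 = 1·47 + 1.
So x ≡ 12·14 = 168 ≡ 27 (mod 47).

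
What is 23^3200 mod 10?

Last digits of 3^n: 3, 9, 7, 1 (period 4).
3200 leaves remainder 0 on division by 4, so 23^3200 ends in 1.

1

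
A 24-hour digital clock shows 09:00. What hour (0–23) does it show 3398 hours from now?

23

Dividing 3398 by 24 gives quotient 141 and remainder 14.
(9 + 14) mod 24 = 23.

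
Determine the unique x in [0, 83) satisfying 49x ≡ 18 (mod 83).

The inverse of 49 mod 83 is 61 (since 49·61 = 2989 ≡ 1).
So x ≡ 61·18 = 1098 ≡ 19 (mod 83).

19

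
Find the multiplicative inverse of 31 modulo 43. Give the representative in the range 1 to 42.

43 = 1·31 + 12
31 = 2·12 + 7
12 = 1·7 + 5
7 = 1·5 + 2
5 = 2·2 + 1
2 = 2·1 + 0
Back-substituting gives 31·25 ≡ 1 (mod 43).

25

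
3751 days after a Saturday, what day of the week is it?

3751 = 535·7 + 6, so 3751 mod 7 = 6.
Saturday + 6 days → Friday.

Friday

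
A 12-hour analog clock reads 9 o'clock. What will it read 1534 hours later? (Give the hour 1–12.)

7

Dividing 1534 by 12 gives quotient 127 and remainder 10.
9 + 10 → 7 on a 12-hour dial.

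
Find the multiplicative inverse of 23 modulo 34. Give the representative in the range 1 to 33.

3

23·3 = 69 = 2·34 + 1, so 23⁻¹ ≡ 3 (mod 34).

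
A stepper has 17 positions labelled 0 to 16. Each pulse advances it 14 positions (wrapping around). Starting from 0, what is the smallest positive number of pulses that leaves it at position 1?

14·11 = 154 = 9·17 + 1, so 14⁻¹ ≡ 11 (mod 17).

11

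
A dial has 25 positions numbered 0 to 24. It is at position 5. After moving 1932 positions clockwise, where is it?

12

1932 − 77·25 = 7, so 1932 ≡ 7 (mod 25).
(5 + 7) mod 25 = 12.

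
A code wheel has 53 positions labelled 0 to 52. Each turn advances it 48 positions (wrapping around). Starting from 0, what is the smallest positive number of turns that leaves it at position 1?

48·21 = 1008 = 19·53 + 1, so 48⁻¹ ≡ 21 (mod 53).

21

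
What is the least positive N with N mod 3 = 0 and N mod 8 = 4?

x ≡ 0 (mod 3) gives x ∈ {0, 3, 6, 9, 12}.
The first of these with x mod 8 = 4 is 12.

12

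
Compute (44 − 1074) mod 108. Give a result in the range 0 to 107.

50

1074 mod 108 = 102 (since 9·108 = 972).
(44 − 102) mod 108 = 50.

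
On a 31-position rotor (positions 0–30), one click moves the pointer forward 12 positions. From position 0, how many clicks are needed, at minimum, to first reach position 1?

31 = 2·12 + 7
12 = 1·7 + 5
7 = 1·5 + 2
5 = 2·2 + 1
2 = 2·1 + 0
Back-substituting gives 12·13 ≡ 1 (mod 31).

13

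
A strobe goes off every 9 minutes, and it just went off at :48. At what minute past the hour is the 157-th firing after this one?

21

157·9 = 1413.
1413 = 23·60 + 33, so 1413 mod 60 = 33.
(48 + 33) mod 60 = 21.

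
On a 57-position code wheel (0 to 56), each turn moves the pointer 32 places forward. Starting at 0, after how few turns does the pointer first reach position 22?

47

32⁻¹ ≡ 41 (mod 57) because 32·41 = 1312 = 23·57 + 1.
So x ≡ 41·22 = 902 ≡ 47 (mod 57).
Check: 32·47 = 1504 = 26·57 + 22.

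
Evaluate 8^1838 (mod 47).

Square-and-reduce mod 47: 8^1≡8, 8^2≡17, 8^4≡7, 8^8≡2, 8^16≡4, 8^32≡16, 8^64≡21, 8^128≡18, 8^256≡42, 8^512≡25, 8^1024≡14.
Since 1838 = 2 + 4 + 8 + 32 + 256 + 512 + 1024 in binary, 8^1838 ≡ 17·7·2·16·42·25·14 ≡ 36 (mod 47).

36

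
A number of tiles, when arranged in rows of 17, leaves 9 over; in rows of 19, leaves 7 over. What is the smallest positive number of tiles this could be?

x ≡ 9 (mod 17) gives x ∈ {9, 26}.
The first of these with x mod 19 = 7 is 26.

26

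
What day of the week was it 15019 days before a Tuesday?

Friday

15019 = 2145·7 + 4, so 15019 mod 7 = 4.
Tuesday − 4 days → Friday.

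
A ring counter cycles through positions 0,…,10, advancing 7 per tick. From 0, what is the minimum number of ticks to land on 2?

5

The inverse of 7 mod 11 is 8 (since 7·8 = 56 ≡ 1).
So x ≡ 8·2 = 16 ≡ 5 (mod 11).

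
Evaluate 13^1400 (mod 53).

44

Successive squares of 13 mod 53: 13^1≡13, 13^2≡10, 13^4≡47, 13^8≡36, 13^16≡24, 13^32≡46, 13^64≡49, 13^128≡16, 13^256≡44, 13^512≡28, 13^1024≡42.
Since 1400 = 8 + 16 + 32 + 64 + 256 + 1024 in binary, 13^1400 ≡ 36·24·46·49·44·42 ≡ 44 (mod 53).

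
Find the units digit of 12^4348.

Last digits of 2^n: 2, 4, 8, 6 (period 4).
4348 mod 4 = 0, so the last digit matches 2^4 = 6.

6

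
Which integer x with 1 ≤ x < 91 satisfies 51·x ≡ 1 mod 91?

25

51·25 = 1275 = 14·91 + 1, so 51⁻¹ ≡ 25 (mod 91).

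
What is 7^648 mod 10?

Powers of 7 mod 10 repeat with period 4: 7, 9, 3, 1.
648 mod 4 = 0, so the last digit matches 7^4 = 1.

1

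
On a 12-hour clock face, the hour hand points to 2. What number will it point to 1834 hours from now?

1834 mod 12 = 10 (since 152·12 = 1824).
2 + 10 → 12 on a 12-hour dial.

12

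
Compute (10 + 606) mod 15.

1

Dividing 606 by 15 gives quotient 40 and remainder 6.
(10 + 6) mod 15 = 1.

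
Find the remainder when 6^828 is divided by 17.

Successive squares of 6 mod 17: 6^1≡6, 6^2≡2, 6^4≡4, 6^8≡16, 6^16≡1, 6^32≡1, 6^64≡1, 6^128≡1, 6^256≡1, 6^512≡1.
Since 828 = 4 + 8 + 16 + 32 + 256 + 512 in binary, 6^828 ≡ 4·16·1·1·1·1 ≡ 13 (mod 17).

13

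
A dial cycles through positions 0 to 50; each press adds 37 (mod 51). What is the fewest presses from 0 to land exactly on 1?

51 = 1·37 + 14
37 = 2·14 + 9
14 = 1·9 + 5
9 = 1·5 + 4
5 = 1·4 + 1
4 = 4·1 + 0
Back-substituting gives 37·40 ≡ 1 (mod 51).

40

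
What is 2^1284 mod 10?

6

Last digits of 2^n: 2, 4, 8, 6 (period 4).
1284 leaves remainder 0 on division by 4, so 2^1284 ends in 6.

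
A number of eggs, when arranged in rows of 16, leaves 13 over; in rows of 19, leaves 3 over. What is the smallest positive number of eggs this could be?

x ≡ 13 (mod 16) gives x ∈ {13, 29, 45, 61, 77, 93, 109, 125, …}.
The first of these with x mod 19 = 3 is 269.

269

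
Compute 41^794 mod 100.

By repeated squaring mod 100: 41^1≡41, 41^2≡81, 41^4≡61, 41^8≡21, 41^16≡41, 41^32≡81, 41^64≡61, 41^128≡21, 41^256≡41, 41^512≡81.
794 = 2 + 8 + 16 + 256 + 512, so 41^794 ≡ 81·21·41·41·81 ≡ 61 (mod 100).

61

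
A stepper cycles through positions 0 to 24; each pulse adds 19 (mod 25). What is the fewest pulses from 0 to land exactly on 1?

4

19·4 = 76 = 3·25 + 1, so 19⁻¹ ≡ 4 (mod 25).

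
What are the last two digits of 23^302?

Successive squares of 23 mod 100: 23^1≡23, 23^2≡29, 23^4≡41, 23^8≡81, 23^16≡61, 23^32≡21, 23^64≡41, 23^128≡81, 23^256≡61.
Since 302 = 2 + 4 + 8 + 32 + 256 in binary, 23^302 ≡ 29·41·81·21·61 ≡ 29 (mod 100).

29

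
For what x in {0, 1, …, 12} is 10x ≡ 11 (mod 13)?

10⁻¹ ≡ 4 (mod 13) because 10·4 = 40 = 3·13 + 1.
Multiplying both sides by 4: x ≡ 4·11 = 44 ≡ 5 (mod 13).

5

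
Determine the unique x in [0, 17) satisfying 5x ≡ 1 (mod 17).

5⁻¹ ≡ 7 (mod 17) because 5·7 = 35 = 2·17 + 1.
So x ≡ 7·1 = 7 ≡ 7 (mod 17).

7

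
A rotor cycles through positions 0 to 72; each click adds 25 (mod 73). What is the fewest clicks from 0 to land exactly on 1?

38

73 = 2·25 + 23
25 = 1·23 + 2
23 = 11·2 + 1
2 = 2·1 + 0
Back-substituting gives 25·38 ≡ 1 (mod 73).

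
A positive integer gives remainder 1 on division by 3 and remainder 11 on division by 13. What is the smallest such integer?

Since 13·1 ≡ 1 (mod 3), take x = 11 + 13·((1−11)·1 mod 3) = 11 + 13·2 = 37.
Check: 37 mod 3 = 1, 37 mod 13 = 11.

37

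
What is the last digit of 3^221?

The units digit of 3^n cycles with period 4: 3, 9, 7, 1, …
221 leaves remainder 1 on division by 4, so 3^221 ends in 3.

3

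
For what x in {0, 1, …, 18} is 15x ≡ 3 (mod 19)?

4

The inverse of 15 mod 19 is 14 (since 15·14 = 210 ≡ 1).
So x ≡ 14·3 = 42 ≡ 4 (mod 19).
Check: 15·4 = 60 = 3·19 + 3.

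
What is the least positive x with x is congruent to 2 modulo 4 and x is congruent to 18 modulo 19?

x ≡ 2 (mod 4) gives x ∈ {2, 6, 10, 14, 18}.
The first of these with x mod 19 = 18 is 18.

18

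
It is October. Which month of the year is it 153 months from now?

153 mod 12 = 9 (since 12·12 = 144).
October + 9 months → July.

July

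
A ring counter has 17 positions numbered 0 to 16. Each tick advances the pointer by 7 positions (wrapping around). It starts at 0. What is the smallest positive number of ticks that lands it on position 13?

The inverse of 7 mod 17 is 5 (since 7·5 = 35 ≡ 1).
Multiplying both sides by 5: x ≡ 5·13 = 65 ≡ 14 (mod 17).

14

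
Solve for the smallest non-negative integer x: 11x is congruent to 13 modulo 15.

11⁻¹ ≡ 11 (mod 15) because 11·11 = 121 = 8·15 + 1.
Multiplying both sides by 11: x ≡ 11·13 = 143 ≡ 8 (mod 15).
Check: 11·8 = 88 = 5·15 + 13.

8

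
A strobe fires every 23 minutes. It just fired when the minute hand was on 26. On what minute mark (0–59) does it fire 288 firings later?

288·23 = 6624.
6624 mod 60 = 24 (since 110·60 = 6600).
(26 + 24) mod 60 = 50.

50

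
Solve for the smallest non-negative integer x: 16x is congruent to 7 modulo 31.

14

The inverse of 16 mod 31 is 2 (since 16·2 = 32 ≡ 1).
Multiplying both sides by 2: x ≡ 2·7 = 14 ≡ 14 (mod 31).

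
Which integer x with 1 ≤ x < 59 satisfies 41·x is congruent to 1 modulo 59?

36

41·36 = 1476 = 25·59 + 1, so 41⁻¹ ≡ 36 (mod 59).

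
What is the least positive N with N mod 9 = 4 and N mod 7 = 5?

40

x ≡ 5 (mod 7) gives x ∈ {5, 12, 19, 26, 33, 40}.
The first of these with x mod 9 = 4 is 40.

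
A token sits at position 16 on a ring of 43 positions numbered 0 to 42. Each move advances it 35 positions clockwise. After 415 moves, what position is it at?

415·35 = 14525.
14525 − 337·43 = 34, so 14525 ≡ 34 (mod 43).
(16 + 34) mod 43 = 7.

7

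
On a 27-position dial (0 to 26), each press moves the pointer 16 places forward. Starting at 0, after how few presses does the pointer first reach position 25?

10

16⁻¹ ≡ 22 (mod 27) because 16·22 = 352 = 13·27 + 1.
Multiplying both sides by 22: x ≡ 22·25 = 550 ≡ 10 (mod 27).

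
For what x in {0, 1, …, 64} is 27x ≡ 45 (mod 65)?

27⁻¹ ≡ 53 (mod 65) because 27·53 = 1431 = 22·65 + 1.
Multiplying both sides by 53: x ≡ 53·45 = 2385 ≡ 45 (mod 65).
Check: 27·45 = 1215 = 18·65 + 45.

45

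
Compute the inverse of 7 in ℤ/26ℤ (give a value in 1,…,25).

15

26 = 3·7 + 5
7 = 1·5 + 2
5 = 2·2 + 1
2 = 2·1 + 0
Back-substituting gives 7·15 ≡ 1 (mod 26).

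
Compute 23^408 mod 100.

81

Successive squares of 23 mod 100: 23^1≡23, 23^2≡29, 23^4≡41, 23^8≡81, 23^16≡61, 23^32≡21, 23^64≡41, 23^128≡81, 23^256≡61.
Since 408 = 8 + 16 + 128 + 256 in binary, 23^408 ≡ 81·61·81·61 ≡ 81 (mod 100).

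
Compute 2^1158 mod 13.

By repeated squaring mod 13: 2^1≡2, 2^2≡4, 2^4≡3, 2^8≡9, 2^16≡3, 2^32≡9, 2^64≡3, 2^128≡9, 2^256≡3, 2^512≡9, 2^1024≡3.
Since 1158 = 2 + 4 + 128 + 1024 in binary, 2^1158 ≡ 4·3·9·3 ≡ 12 (mod 13).

12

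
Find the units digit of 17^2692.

Last digits of 7^n: 7, 9, 3, 1 (period 4).
2692 leaves remainder 0 on division by 4, so 17^2692 ends in 1.

1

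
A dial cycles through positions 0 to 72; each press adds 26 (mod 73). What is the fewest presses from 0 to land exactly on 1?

73 = 2·26 + 21
26 = 1·21 + 5
21 = 4·5 + 1
5 = 5·1 + 0
Back-substituting gives 26·59 ≡ 1 (mod 73).

59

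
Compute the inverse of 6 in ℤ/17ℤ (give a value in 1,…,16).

3

6·3 = 18 = 1·17 + 1, so 6⁻¹ ≡ 3 (mod 17).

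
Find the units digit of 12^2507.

Powers of 2 mod 10 repeat with period 4: 2, 4, 8, 6.
2507 mod 4 = 3, so the last digit matches 2^3 = 8.

8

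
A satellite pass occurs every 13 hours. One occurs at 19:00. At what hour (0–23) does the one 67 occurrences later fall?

2

67·13 = 871.
871 mod 24 = 7 (since 36·24 = 864).
(19 + 7) mod 24 = 2.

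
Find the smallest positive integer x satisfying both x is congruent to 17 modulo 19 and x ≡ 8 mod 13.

112

Since 13·3 ≡ 1 (mod 19), take x = 8 + 13·((17−8)·3 mod 19) = 8 + 13·8 = 112.
Check: 112 mod 19 = 17, 112 mod 13 = 8.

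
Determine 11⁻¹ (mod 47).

30

47 = 4·11 + 3
11 = 3·3 + 2
3 = 1·2 + 1
2 = 2·1 + 0
Back-substituting gives 11·30 ≡ 1 (mod 47).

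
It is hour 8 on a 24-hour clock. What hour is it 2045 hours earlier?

3

2045 − 85·24 = 5, so 2045 ≡ 5 (mod 24).
(8 − 5) mod 24 = 3.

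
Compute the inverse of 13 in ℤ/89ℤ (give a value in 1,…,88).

89 = 6·13 + 11
13 = 1·11 + 2
11 = 5·2 + 1
2 = 2·1 + 0
Back-substituting gives 13·48 ≡ 1 (mod 89).

48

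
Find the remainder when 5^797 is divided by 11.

3

Square-and-reduce mod 11: 5^1≡5, 5^2≡3, 5^4≡9, 5^8≡4, 5^16≡5, 5^32≡3, 5^64≡9, 5^128≡4, 5^256≡5, 5^512≡3.
797 = 1 + 4 + 8 + 16 + 256 + 512, so 5^797 ≡ 5·9·4·5·5·3 ≡ 3 (mod 11).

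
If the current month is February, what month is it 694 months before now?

April

Dividing 694 by 12 gives quotient 57 and remainder 10.
February − 10 months → April.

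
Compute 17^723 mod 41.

34

By repeated squaring mod 41: 17^1≡17, 17^2≡2, 17^4≡4, 17^8≡16, 17^16≡10, 17^32≡18, 17^64≡37, 17^128≡16, 17^256≡10, 17^512≡18.
Since 723 = 1 + 2 + 16 + 64 + 128 + 512 in binary, 17^723 ≡ 17·2·10·37·16·18 ≡ 34 (mod 41).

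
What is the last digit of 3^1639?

Powers of 3 mod 10 repeat with period 4: 3, 9, 7, 1.
1639 leaves remainder 3 on division by 4, so 3^1639 ends in 7.

7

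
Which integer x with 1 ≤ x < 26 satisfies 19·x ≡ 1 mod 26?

26 = 1·19 + 7
19 = 2·7 + 5
7 = 1·5 + 2
5 = 2·2 + 1
2 = 2·1 + 0
Back-substituting gives 19·11 ≡ 1 (mod 26).

11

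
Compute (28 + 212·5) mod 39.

212·5 = 1060.
Dividing 1060 by 39 gives quotient 27 and remainder 7.
(28 + 7) mod 39 = 35.

35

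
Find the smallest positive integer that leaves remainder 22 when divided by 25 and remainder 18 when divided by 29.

47

x ≡ 22 (mod 25) gives x ∈ {22, 47}.
The first of these with x mod 29 = 18 is 47.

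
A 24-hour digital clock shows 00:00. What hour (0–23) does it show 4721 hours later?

4721 = 196·24 + 17, so 4721 mod 24 = 17.
(0 + 17) mod 24 = 17.

17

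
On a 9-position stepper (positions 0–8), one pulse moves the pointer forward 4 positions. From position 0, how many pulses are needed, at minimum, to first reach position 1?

4·7 = 28 = 3·9 + 1, so 4⁻¹ ≡ 7 (mod 9).

7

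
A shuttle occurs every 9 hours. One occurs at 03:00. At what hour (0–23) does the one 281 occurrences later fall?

281·9 = 2529.
Dividing 2529 by 24 gives quotient 105 and remainder 9.
(3 + 9) mod 24 = 12.

12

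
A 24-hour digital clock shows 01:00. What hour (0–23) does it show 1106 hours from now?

Dividing 1106 by 24 gives quotient 46 and remainder 2.
(1 + 2) mod 24 = 3.

3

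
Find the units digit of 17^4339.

The units digit of 17^n cycles with period 4: 7, 9, 3, 1, …
4339 mod 4 = 3, so the last digit matches 7^3 = 3.

3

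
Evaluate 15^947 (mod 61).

By repeated squaring mod 61: 15^1≡15, 15^2≡42, 15^4≡56, 15^8≡25, 15^16≡15, 15^32≡42, 15^64≡56, 15^128≡25, 15^256≡15, 15^512≡42.
947 = 1 + 2 + 16 + 32 + 128 + 256 + 512, so 15^947 ≡ 15·42·15·42·25·15·42 ≡ 42 (mod 61).

42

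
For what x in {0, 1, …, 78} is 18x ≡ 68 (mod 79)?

The inverse of 18 mod 79 is 22 (since 18·22 = 396 ≡ 1).
So x ≡ 22·68 = 1496 ≡ 74 (mod 79).

74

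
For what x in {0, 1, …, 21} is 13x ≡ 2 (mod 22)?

12

The inverse of 13 mod 22 is 17 (since 13·17 = 221 ≡ 1).
So x ≡ 17·2 = 34 ≡ 12 (mod 22).
Check: 13·12 = 156 = 7·22 + 2.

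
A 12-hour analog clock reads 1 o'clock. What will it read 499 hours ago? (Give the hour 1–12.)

499 = 41·12 + 7, so 499 mod 12 = 7.
1 − 7 → 6 on a 12-hour dial.

6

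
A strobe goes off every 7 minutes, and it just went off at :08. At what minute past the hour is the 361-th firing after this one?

361·7 = 2527.
2527 − 42·60 = 7, so 2527 ≡ 7 (mod 60).
(8 + 7) mod 60 = 15.

15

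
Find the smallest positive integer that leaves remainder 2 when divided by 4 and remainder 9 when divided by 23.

78

x ≡ 2 (mod 4) gives x ∈ {2, 6, 10, 14, 18, 22, 26, 30, …}.
The first of these with x mod 23 = 9 is 78.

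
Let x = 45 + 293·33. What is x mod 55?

293·33 = 9669.
9669 = 175·55 + 44, so 9669 mod 55 = 44.
(45 + 44) mod 55 = 34.

34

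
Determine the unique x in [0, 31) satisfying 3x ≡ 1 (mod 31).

21

3⁻¹ ≡ 21 (mod 31) because 3·21 = 63 = 2·31 + 1.
So x ≡ 21·1 = 21 ≡ 21 (mod 31).
Check: 3·21 = 63 = 2·31 + 1.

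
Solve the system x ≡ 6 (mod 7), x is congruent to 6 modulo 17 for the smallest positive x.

6

x ≡ 6 (mod 7) gives x ∈ {6}.
The first of these with x mod 17 = 6 is 6.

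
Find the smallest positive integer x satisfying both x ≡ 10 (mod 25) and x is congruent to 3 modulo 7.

10

Since 7·18 ≡ 1 (mod 25), take x = 3 + 7·((10−3)·18 mod 25) = 3 + 7·1 = 10.
Check: 10 mod 25 = 10, 10 mod 7 = 3.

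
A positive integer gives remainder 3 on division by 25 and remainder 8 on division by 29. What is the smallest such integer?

153

x ≡ 3 (mod 25) gives x ∈ {3, 28, 53, 78, 103, 128, 153}.
The first of these with x mod 29 = 8 is 153.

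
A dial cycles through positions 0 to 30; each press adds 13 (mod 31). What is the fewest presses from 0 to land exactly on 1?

12

13·12 = 156 = 5·31 + 1, so 13⁻¹ ≡ 12 (mod 31).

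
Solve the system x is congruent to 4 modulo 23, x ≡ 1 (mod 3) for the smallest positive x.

x ≡ 1 (mod 3) gives x ∈ {1, 4}.
The first of these with x mod 23 = 4 is 4.

4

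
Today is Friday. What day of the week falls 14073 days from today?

14073 = 2010·7 + 3, so 14073 mod 7 = 3.
Friday + 3 days → Monday.

Monday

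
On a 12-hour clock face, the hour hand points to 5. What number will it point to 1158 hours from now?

11

Dividing 1158 by 12 gives quotient 96 and remainder 6.
5 + 6 → 11 on a 12-hour dial.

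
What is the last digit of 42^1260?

Powers of 2 mod 10 repeat with period 4: 2, 4, 8, 6.
1260 mod 4 = 0, so the last digit matches 2^4 = 6.

6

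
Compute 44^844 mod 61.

Successive squares of 44 mod 61: 44^1≡44, 44^2≡45, 44^4≡12, 44^8≡22, 44^16≡57, 44^32≡16, 44^64≡12, 44^128≡22, 44^256≡57, 44^512≡16.
Since 844 = 4 + 8 + 64 + 256 + 512 in binary, 44^844 ≡ 12·22·12·57·16 ≡ 12 (mod 61).

12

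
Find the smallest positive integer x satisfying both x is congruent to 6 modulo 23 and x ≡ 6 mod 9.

x ≡ 6 (mod 9) gives x ∈ {6}.
The first of these with x mod 23 = 6 is 6.

6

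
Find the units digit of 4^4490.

The units digit of 4^n cycles with period 2: 4, 6, …
4490 mod 2 = 0, so the last digit matches 4^2 = 6.

6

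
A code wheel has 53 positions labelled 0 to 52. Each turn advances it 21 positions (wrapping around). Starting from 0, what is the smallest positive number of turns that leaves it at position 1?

53 = 2·21 + 11
21 = 1·11 + 10
11 = 1·10 + 1
10 = 10·1 + 0
Back-substituting gives 21·48 ≡ 1 (mod 53).

48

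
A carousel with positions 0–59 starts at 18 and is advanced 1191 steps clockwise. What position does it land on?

9

1191 mod 60 = 51 (since 19·60 = 1140).
(18 + 51) mod 60 = 9.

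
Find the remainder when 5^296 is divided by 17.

Square-and-reduce mod 17: 5^1≡5, 5^2≡8, 5^4≡13, 5^8≡16, 5^16≡1, 5^32≡1, 5^64≡1, 5^128≡1, 5^256≡1.
Since 296 = 8 + 32 + 256 in binary, 5^296 ≡ 16·1·1 ≡ 16 (mod 17).

16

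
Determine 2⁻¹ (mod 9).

5

9 = 4·2 + 1
2 = 2·1 + 0
Back-substituting gives 2·5 ≡ 1 (mod 9).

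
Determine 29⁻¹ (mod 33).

33 = 1·29 + 4
29 = 7·4 + 1
4 = 4·1 + 0
Back-substituting gives 29·8 ≡ 1 (mod 33).

8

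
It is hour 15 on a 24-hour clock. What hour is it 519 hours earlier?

519 = 21·24 + 15, so 519 mod 24 = 15.
(15 − 15) mod 24 = 0.

0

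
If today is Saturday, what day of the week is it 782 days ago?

782 = 111·7 + 5, so 782 mod 7 = 5.
Saturday − 5 days → Monday.

Monday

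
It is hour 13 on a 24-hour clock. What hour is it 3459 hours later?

3459 = 144·24 + 3, so 3459 mod 24 = 3.
(13 + 3) mod 24 = 16.

16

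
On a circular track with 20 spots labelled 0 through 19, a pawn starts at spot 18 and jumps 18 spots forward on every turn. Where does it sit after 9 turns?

0

9·18 = 162.
162 mod 20 = 2 (since 8·20 = 160).
(18 + 2) mod 20 = 0.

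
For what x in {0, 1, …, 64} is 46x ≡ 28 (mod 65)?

The inverse of 46 mod 65 is 41 (since 46·41 = 1886 ≡ 1).
So x ≡ 41·28 = 1148 ≡ 43 (mod 65).

43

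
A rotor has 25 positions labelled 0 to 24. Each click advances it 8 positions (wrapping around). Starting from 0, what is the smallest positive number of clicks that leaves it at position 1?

25 = 3·8 + 1
8 = 8·1 + 0
Back-substituting gives 8·22 ≡ 1 (mod 25).

22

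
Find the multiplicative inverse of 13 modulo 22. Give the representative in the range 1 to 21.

17

22 = 1·13 + 9
13 = 1·9 + 4
9 = 2·4 + 1
4 = 4·1 + 0
Back-substituting gives 13·17 ≡ 1 (mod 22).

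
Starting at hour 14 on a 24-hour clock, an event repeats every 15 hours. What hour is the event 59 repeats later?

59·15 = 885.
885 = 36·24 + 21, so 885 mod 24 = 21.
(14 + 21) mod 24 = 11.

11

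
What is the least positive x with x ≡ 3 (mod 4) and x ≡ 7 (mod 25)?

7

x ≡ 3 (mod 4) gives x ∈ {3, 7}.
The first of these with x mod 25 = 7 is 7.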